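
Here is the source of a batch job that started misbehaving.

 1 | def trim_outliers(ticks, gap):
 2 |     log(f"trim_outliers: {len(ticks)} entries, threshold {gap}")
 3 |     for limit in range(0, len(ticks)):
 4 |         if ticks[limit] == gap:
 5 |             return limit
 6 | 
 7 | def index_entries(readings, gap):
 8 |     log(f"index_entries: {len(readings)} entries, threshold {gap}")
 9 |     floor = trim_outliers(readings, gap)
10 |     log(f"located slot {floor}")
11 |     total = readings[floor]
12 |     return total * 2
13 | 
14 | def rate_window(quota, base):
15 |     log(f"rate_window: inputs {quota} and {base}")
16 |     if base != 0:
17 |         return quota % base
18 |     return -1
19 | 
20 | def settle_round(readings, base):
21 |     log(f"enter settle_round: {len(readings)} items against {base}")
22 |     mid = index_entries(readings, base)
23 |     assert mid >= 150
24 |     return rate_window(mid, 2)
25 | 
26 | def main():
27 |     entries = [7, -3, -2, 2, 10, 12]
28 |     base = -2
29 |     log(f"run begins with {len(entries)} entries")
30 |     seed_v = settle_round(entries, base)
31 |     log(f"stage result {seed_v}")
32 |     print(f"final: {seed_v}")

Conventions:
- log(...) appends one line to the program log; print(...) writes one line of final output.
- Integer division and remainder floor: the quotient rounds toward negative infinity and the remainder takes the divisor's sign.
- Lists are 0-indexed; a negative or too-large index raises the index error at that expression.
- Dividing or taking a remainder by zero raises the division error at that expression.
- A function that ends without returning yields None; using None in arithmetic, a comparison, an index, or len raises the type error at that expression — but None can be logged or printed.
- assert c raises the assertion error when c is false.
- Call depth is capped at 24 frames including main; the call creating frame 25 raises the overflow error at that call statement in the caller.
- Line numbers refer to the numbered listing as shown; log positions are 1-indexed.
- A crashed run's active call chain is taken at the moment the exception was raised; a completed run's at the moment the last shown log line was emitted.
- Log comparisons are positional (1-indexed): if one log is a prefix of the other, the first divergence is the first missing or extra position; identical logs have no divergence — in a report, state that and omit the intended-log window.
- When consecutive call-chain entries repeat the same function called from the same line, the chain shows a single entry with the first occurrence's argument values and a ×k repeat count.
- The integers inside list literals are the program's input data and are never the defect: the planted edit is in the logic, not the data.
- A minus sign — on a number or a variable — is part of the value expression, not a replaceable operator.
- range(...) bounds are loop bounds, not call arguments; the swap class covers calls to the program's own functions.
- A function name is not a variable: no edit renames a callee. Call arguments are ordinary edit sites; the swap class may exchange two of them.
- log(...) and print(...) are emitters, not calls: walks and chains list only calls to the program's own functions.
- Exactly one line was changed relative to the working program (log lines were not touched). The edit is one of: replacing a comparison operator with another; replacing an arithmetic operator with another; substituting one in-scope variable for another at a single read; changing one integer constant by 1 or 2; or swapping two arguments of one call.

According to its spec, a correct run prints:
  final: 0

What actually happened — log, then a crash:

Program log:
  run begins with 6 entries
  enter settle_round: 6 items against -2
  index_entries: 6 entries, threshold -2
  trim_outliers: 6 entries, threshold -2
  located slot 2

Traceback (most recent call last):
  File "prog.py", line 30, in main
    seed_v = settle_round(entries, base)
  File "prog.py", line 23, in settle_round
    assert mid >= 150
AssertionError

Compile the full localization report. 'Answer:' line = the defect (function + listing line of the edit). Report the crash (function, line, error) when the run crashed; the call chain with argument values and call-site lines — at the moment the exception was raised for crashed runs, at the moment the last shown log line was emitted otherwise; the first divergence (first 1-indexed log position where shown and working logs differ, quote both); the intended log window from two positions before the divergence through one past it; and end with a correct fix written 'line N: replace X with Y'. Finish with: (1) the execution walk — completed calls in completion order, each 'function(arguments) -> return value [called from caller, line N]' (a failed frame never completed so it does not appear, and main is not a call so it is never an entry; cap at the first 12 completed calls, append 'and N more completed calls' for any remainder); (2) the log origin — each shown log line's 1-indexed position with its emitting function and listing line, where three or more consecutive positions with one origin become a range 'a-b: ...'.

Answer: the defect is in settle_round at line 23.
Key fact: The faulty run's log stops after 5 lines; the working version's next line would be 'rate_window: inputs -4 and 2'.
Crash: settle_round, line 23, AssertionError.
Call chain: main -> settle_round([7, -3, -2, 2, 10, 12], -2) (called at line 30).
First divergence: position 6 — after 5 matching lines the faulty run goes silent; intended next line 'rate_window: inputs -4 and 2'.
Intended log window:
  4: trim_outliers: 6 entries, threshold -2
  5: located slot 2
  6: rate_window: inputs -4 and 2
  7: stage result 0
Execution walk:
  trim_outliers([7, -3, -2, 2, 10, 12], -2) -> 2  [called from index_entries, line 9]
  index_entries([7, -3, -2, 2, 10, 12], -2) -> -4  [called from settle_round, line 22]
Log origin:
  1: from main, line 29
  2: from settle_round, line 21
  3: from index_entries, line 8
  4: from trim_outliers, line 2
  5: from index_entries, line 10
A correct fix: line 23: replace `>=` with `<=`.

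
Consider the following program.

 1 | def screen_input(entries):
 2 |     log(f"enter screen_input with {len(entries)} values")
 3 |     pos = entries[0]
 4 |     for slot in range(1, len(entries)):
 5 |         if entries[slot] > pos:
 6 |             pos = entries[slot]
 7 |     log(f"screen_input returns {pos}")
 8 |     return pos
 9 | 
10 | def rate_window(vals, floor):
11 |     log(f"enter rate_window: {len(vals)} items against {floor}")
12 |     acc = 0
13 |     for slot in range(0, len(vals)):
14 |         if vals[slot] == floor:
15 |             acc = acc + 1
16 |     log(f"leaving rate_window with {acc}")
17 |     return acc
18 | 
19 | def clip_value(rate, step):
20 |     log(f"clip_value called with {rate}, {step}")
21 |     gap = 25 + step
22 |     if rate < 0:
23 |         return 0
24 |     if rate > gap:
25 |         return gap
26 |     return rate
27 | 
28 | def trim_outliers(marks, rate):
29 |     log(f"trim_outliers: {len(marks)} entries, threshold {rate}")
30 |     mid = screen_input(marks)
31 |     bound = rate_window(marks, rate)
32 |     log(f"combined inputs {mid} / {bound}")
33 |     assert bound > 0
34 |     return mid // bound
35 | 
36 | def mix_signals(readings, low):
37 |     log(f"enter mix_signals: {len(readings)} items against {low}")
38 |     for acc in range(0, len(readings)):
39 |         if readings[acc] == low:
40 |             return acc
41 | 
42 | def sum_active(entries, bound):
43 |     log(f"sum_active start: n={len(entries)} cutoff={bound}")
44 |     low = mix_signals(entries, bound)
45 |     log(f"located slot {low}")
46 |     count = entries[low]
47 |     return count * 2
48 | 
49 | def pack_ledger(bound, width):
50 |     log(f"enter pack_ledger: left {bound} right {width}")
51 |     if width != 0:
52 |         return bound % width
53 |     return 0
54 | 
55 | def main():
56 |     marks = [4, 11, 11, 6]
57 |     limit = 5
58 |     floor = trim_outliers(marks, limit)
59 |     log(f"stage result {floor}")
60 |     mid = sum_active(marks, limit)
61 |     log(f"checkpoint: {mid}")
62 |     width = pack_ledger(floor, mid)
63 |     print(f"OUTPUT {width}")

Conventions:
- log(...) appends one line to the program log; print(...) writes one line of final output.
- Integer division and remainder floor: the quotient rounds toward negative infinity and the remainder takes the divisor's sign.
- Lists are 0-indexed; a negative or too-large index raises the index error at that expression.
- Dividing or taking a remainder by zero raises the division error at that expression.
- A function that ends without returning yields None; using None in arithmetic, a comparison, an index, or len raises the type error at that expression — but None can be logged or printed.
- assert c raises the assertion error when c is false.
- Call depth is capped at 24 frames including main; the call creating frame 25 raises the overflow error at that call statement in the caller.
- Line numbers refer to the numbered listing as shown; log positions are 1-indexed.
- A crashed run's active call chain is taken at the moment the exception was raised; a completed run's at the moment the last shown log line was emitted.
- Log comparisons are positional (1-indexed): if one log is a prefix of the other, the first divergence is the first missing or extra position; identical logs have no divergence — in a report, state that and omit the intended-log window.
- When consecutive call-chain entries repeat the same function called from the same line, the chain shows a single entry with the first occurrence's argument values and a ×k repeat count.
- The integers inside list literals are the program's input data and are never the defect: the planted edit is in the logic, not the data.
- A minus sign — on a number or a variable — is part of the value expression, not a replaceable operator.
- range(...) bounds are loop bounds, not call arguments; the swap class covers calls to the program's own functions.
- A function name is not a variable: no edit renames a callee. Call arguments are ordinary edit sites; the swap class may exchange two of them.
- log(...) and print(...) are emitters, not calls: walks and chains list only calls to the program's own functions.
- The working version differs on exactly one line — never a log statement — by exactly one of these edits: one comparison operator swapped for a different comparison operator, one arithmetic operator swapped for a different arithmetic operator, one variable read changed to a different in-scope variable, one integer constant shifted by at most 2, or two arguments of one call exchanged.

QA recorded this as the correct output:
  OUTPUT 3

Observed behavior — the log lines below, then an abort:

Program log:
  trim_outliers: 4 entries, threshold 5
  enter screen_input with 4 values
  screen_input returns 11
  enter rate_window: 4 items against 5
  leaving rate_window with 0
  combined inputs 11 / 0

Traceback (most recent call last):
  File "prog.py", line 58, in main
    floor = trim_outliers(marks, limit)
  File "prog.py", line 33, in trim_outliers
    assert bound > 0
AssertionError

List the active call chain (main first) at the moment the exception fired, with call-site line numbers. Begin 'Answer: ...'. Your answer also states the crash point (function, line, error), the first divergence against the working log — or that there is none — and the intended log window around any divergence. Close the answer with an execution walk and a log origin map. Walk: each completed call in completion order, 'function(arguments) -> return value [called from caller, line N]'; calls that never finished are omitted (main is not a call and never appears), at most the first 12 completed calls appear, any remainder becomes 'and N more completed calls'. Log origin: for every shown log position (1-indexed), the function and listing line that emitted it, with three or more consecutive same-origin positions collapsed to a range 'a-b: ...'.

Answer: main -> trim_outliers (called at line 58).
Key fact: The log first diverges at position 1: the faulty run prints 'trim_outliers: 4 entries, threshold 5' where the working version prints 'trim_outliers: 4 entries, threshold 4'.
Crash: trim_outliers, line 33, AssertionError.
First divergence: at position 1 the run shows 'trim_outliers: 4 entries, threshold 5' where the working version logs 'trim_outliers: 4 entries, threshold 4'.
Intended log window:
  1: trim_outliers: 4 entries, threshold 4
  2: enter screen_input with 4 values
Execution walk:
  screen_input([4, 11, 11, 6]) -> 11  [called from trim_outliers, line 30]
  rate_window([4, 11, 11, 6], 5) -> 0  [called from trim_outliers, line 31]
Log origins:
  1: from trim_outliers, line 29
  2: from screen_input, line 2
  3: from screen_input, line 7
  4: from rate_window, line 11
  5: from rate_window, line 16
  6: from trim_outliers, line 32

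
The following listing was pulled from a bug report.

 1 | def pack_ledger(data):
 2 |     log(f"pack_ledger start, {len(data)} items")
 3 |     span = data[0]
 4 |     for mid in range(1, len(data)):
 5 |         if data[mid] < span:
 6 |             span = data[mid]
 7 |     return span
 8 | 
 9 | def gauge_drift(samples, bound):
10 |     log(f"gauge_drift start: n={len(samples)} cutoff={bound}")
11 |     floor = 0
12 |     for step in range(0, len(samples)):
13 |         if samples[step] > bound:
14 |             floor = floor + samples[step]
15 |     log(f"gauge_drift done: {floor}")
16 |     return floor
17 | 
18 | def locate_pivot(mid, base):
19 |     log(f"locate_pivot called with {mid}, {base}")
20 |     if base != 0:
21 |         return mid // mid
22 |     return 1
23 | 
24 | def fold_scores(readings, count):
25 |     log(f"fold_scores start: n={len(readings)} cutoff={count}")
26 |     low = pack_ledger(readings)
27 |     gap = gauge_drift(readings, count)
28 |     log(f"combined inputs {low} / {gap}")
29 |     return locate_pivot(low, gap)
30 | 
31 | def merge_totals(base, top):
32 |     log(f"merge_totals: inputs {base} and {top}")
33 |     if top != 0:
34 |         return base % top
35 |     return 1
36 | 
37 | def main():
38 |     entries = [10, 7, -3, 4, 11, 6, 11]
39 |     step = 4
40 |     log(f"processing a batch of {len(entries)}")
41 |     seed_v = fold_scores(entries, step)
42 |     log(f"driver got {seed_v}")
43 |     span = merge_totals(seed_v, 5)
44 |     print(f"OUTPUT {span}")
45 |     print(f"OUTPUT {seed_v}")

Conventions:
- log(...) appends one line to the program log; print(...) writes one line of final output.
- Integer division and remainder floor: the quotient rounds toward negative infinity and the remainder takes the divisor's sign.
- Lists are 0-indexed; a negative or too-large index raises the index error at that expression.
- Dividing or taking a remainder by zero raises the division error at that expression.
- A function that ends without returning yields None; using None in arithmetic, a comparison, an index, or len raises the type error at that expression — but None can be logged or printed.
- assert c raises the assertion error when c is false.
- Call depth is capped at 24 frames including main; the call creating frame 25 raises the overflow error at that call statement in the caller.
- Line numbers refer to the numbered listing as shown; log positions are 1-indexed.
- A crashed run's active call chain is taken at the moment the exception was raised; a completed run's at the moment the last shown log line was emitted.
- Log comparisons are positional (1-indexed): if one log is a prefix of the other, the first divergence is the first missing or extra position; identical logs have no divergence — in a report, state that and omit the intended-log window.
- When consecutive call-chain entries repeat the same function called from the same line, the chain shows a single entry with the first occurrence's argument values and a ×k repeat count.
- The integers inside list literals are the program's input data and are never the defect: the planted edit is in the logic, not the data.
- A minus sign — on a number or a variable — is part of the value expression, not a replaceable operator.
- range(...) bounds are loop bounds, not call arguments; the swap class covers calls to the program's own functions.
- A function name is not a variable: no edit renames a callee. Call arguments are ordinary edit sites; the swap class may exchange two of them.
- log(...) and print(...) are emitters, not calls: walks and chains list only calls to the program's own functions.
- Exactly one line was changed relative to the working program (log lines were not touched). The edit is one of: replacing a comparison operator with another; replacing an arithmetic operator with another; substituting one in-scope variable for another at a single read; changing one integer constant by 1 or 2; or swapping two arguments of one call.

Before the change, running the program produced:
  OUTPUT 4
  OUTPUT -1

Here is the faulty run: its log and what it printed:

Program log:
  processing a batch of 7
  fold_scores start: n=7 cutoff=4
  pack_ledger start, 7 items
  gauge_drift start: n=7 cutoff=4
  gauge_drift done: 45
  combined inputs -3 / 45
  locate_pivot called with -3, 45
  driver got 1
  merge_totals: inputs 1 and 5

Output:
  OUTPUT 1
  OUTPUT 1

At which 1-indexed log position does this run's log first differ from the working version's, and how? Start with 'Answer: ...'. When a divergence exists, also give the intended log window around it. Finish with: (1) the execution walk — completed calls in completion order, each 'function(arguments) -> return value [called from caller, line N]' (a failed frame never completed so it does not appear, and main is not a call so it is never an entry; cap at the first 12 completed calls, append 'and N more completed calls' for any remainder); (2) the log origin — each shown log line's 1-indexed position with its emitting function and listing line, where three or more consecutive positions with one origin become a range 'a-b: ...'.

Answer: position 8 — shown 'driver got 1', intended 'driver got -1'.
Intended log window:
  6: combined inputs -3 / 45
  7: locate_pivot called with -3, 45
  8: driver got -1
  9: merge_totals: inputs -1 and 5
Execution walk:
  pack_ledger([10, 7, -3, 4, 11, 6, 11]) -> -3  [called from fold_scores, line 26]
  gauge_drift([10, 7, -3, 4, 11, 6, 11], 4) -> 45  [called from fold_scores, line 27]
  locate_pivot(-3, 45) -> 1  [called from fold_scores, line 29]
  fold_scores([10, 7, -3, 4, 11, 6, 11], 4) -> 1  [called from main, line 41]
  merge_totals(1, 5) -> 1  [called from main, line 43]
Log line origins:
  1 — main, line 40
  2 — fold_scores, line 25
  3 — pack_ledger, line 2
  4 — gauge_drift, line 10
  5 — gauge_drift, line 15
  6 — fold_scores, line 28
  7 — locate_pivot, line 19
  8 — main, line 42
  9 — merge_totals, line 32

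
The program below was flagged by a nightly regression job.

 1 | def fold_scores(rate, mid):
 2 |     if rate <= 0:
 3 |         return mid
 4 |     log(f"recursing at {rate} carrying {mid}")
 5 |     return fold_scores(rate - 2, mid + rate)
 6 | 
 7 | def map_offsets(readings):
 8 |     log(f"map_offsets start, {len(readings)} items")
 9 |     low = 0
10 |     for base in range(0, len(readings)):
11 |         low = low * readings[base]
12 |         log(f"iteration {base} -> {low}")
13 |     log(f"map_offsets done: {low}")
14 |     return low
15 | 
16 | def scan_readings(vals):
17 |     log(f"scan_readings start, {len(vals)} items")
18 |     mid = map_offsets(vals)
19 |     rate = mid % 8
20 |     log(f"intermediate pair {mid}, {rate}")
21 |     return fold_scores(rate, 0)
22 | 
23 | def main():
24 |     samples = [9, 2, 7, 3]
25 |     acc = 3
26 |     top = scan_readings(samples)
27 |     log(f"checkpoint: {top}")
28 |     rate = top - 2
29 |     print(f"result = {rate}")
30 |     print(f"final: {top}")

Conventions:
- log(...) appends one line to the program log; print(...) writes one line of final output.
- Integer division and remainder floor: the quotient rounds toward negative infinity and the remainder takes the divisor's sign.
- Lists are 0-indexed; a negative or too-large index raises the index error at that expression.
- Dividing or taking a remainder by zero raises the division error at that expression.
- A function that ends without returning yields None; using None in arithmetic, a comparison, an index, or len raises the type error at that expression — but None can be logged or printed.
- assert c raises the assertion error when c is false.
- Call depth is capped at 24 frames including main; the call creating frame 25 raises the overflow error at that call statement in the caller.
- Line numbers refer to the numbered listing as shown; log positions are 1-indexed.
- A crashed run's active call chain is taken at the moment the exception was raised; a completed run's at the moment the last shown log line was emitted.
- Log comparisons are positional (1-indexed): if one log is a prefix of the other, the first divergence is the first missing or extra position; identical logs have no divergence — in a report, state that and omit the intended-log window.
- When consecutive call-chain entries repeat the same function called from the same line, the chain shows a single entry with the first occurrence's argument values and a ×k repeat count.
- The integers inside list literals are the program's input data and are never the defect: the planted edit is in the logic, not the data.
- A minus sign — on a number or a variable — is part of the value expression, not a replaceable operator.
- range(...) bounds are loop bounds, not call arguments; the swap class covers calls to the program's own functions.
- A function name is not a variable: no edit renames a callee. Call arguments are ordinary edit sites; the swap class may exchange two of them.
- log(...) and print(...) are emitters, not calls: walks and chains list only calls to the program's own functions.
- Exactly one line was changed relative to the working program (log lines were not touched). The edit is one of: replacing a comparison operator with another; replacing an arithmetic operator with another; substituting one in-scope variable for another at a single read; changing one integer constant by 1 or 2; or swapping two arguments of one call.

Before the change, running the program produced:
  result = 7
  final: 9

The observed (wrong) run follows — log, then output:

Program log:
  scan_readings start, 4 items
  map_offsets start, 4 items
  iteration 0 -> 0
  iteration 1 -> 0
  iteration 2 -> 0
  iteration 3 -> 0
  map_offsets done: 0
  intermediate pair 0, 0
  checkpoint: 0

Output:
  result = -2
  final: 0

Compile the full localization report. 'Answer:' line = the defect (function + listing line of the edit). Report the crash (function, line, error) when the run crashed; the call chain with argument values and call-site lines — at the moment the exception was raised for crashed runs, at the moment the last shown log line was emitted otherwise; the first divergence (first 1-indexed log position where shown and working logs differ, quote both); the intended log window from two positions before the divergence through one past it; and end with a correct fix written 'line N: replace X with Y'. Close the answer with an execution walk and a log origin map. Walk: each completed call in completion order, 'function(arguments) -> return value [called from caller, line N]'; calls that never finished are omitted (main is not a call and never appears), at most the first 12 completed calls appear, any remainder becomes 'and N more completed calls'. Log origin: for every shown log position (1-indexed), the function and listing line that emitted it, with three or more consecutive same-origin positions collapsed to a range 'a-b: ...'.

Answer: the defect is in map_offsets at line 11.
Key fact: The log first diverges at position 3: the faulty run prints 'iteration 0 -> 0' where the working version prints 'iteration 0 -> 9'.
Call chain: main.
First divergence: position 3; shown 'iteration 0 -> 0' vs intended 'iteration 0 -> 9'.
Intended log window:
  1: scan_readings start, 4 items
  2: map_offsets start, 4 items
  3: iteration 0 -> 9
  4: iteration 1 -> 11
Execution walk:
  map_offsets([9, 2, 7, 3]) -> 0  [called from scan_readings, line 18]
  fold_scores(0, 0) -> 0  [called from scan_readings, line 21]
  scan_readings([9, 2, 7, 3]) -> 0  [called from main, line 26]
Log origin:
  1: from scan_readings, line 17
  2: from map_offsets, line 8
  3-6: from map_offsets, line 12
  7: from map_offsets, line 13
  8: from scan_readings, line 20
  9: from main, line 27
A correct fix: line 11: replace `*` with `+`.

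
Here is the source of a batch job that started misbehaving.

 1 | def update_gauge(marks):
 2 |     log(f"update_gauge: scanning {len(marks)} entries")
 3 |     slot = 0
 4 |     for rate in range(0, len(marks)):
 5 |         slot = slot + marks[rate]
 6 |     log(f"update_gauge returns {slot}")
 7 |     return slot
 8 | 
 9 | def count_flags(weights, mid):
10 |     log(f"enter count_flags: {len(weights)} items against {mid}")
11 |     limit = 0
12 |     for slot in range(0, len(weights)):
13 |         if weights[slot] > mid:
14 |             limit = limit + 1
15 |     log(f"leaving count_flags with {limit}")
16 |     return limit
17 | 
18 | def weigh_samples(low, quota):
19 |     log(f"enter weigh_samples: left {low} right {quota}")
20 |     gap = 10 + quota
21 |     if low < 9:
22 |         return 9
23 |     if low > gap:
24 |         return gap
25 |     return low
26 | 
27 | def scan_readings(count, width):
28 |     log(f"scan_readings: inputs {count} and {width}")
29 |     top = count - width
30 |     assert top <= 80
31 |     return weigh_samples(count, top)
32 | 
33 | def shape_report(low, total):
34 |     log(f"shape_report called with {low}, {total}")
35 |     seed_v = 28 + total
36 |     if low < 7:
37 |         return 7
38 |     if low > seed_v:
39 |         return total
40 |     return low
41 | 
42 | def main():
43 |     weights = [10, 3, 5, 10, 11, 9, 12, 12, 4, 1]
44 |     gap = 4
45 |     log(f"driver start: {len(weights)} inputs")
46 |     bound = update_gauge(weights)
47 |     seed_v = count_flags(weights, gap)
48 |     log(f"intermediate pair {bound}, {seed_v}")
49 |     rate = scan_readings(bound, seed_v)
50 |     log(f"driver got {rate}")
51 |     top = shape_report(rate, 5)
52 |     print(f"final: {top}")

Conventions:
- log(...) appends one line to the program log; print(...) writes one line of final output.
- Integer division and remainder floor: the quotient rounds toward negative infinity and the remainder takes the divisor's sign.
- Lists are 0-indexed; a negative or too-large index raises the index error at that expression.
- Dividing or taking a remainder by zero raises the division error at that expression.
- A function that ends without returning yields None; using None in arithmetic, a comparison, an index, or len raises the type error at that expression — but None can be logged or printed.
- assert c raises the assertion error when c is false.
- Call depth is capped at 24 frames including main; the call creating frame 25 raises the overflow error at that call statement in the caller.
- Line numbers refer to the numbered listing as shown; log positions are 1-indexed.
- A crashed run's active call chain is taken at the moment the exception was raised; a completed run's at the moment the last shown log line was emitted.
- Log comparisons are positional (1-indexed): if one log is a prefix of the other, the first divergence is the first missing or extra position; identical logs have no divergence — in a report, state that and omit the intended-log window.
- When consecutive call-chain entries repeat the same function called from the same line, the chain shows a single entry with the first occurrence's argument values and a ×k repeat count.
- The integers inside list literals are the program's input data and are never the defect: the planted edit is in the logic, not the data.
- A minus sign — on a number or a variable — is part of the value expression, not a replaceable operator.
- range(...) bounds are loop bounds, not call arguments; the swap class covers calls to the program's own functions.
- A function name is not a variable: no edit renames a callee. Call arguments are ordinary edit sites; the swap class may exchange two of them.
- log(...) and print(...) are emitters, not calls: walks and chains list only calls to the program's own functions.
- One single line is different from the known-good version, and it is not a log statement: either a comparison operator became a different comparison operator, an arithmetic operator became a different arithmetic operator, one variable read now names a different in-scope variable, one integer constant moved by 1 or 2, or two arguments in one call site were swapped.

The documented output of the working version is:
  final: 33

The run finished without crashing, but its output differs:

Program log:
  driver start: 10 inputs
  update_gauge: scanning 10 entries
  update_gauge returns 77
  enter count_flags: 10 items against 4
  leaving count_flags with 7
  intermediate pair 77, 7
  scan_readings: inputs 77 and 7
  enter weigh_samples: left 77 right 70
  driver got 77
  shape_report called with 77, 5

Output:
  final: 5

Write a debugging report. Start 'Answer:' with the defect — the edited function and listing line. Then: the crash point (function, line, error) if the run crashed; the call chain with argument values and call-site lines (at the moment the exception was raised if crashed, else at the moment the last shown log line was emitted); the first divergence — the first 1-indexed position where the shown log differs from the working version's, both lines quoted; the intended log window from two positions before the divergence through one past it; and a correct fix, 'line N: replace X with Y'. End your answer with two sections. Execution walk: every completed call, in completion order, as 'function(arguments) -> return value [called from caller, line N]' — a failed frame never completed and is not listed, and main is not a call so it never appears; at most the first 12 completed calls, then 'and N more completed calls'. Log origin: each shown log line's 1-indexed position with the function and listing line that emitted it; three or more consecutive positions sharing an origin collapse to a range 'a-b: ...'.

Answer: the defect is in shape_report at line 39.
Key fact: No log line changed; the fault shows up purely in the output.
Call chain: main -> shape_report(77, 5) (called at line 51).
First divergence: none; the two logs match at every position.
Execution walk:
  update_gauge([10, 3, 5, 10, 11, 9, 12, 12, 4, 1]) -> 77  [called from main, line 46]
  count_flags([10, 3, 5, 10, 11, 9, 12, 12, 4, 1], 4) -> 7  [called from main, line 47]
  weigh_samples(77, 70) -> 77  [called from scan_readings, line 31]
  scan_readings(77, 7) -> 77  [called from main, line 49]
  shape_report(77, 5) -> 5  [called from main, line 51]
Log origins:
  1: logged in main at line 45
  2: logged in update_gauge at line 2
  3: logged in update_gauge at line 6
  4: logged in count_flags at line 10
  5: logged in count_flags at line 15
  6: logged in main at line 48
  7: logged in scan_readings at line 28
  8: logged in weigh_samples at line 19
  9: logged in main at line 50
  10: logged in shape_report at line 34
A correct fix: line 39: replace `total` with `seed_v`.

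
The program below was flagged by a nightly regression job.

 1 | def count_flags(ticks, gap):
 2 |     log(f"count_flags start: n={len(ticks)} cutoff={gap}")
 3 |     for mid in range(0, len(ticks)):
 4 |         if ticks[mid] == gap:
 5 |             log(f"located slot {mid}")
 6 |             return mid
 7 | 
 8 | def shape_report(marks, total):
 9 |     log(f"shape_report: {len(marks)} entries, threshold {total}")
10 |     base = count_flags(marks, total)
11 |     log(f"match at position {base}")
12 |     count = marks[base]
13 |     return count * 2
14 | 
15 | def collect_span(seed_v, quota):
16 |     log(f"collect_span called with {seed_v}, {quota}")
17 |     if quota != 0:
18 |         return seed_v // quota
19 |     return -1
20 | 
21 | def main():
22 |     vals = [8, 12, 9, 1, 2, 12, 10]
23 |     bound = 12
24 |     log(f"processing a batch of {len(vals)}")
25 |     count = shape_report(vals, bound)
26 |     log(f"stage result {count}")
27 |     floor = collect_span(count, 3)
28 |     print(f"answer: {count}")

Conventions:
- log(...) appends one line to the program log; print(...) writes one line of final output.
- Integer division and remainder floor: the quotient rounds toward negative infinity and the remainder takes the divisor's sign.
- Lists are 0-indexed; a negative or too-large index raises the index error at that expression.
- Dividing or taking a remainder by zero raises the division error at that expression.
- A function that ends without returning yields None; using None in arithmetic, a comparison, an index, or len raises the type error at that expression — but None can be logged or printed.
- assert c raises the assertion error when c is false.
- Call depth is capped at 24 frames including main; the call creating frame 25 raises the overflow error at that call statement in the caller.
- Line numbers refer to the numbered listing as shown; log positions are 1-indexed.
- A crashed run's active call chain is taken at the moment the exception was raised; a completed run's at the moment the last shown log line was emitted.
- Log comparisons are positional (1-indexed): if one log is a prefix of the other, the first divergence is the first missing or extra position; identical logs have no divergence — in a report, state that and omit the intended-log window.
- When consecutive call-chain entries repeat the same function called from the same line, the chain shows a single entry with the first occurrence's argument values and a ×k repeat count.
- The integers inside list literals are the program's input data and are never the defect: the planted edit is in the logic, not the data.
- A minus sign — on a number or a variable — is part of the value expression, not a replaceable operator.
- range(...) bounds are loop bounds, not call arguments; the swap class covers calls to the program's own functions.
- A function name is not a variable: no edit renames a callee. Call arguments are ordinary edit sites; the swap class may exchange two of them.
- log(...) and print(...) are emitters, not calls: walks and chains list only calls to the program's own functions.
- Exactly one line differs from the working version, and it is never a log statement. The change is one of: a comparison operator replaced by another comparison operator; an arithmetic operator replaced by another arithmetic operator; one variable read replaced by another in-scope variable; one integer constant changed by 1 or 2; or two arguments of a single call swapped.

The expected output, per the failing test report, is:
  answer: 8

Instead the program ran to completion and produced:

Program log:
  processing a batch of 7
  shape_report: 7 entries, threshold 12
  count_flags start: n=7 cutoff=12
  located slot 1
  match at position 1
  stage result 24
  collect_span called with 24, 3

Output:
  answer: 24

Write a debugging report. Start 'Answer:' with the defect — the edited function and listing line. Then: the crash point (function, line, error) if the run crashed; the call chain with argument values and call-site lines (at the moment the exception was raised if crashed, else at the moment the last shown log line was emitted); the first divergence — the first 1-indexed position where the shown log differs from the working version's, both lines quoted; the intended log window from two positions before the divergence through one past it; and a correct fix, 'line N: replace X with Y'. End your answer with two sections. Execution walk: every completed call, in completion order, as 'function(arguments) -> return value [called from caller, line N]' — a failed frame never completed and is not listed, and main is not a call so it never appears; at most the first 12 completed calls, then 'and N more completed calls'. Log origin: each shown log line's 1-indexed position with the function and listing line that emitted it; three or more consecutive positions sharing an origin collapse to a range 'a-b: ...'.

Answer: the defect is in main at line 28.
Key fact: Nothing in the log betrays the bug — only the output does.
Call chain: main -> collect_span(24, 3) (called at line 27).
First divergence: none; the two logs match at every position.
Execution walk:
  count_flags([8, 12, 9, 1, 2, 12, 10], 12) -> 1  [called from shape_report, line 10]
  shape_report([8, 12, 9, 1, 2, 12, 10], 12) -> 24  [called from main, line 25]
  collect_span(24, 3) -> 8  [called from main, line 27]
Origin of each log line:
  1: from main, line 24
  2: from shape_report, line 9
  3: from count_flags, line 2
  4: from count_flags, line 5
  5: from shape_report, line 11
  6: from main, line 26
  7: from collect_span, line 16
A correct fix: line 28: replace `count` with `floor`.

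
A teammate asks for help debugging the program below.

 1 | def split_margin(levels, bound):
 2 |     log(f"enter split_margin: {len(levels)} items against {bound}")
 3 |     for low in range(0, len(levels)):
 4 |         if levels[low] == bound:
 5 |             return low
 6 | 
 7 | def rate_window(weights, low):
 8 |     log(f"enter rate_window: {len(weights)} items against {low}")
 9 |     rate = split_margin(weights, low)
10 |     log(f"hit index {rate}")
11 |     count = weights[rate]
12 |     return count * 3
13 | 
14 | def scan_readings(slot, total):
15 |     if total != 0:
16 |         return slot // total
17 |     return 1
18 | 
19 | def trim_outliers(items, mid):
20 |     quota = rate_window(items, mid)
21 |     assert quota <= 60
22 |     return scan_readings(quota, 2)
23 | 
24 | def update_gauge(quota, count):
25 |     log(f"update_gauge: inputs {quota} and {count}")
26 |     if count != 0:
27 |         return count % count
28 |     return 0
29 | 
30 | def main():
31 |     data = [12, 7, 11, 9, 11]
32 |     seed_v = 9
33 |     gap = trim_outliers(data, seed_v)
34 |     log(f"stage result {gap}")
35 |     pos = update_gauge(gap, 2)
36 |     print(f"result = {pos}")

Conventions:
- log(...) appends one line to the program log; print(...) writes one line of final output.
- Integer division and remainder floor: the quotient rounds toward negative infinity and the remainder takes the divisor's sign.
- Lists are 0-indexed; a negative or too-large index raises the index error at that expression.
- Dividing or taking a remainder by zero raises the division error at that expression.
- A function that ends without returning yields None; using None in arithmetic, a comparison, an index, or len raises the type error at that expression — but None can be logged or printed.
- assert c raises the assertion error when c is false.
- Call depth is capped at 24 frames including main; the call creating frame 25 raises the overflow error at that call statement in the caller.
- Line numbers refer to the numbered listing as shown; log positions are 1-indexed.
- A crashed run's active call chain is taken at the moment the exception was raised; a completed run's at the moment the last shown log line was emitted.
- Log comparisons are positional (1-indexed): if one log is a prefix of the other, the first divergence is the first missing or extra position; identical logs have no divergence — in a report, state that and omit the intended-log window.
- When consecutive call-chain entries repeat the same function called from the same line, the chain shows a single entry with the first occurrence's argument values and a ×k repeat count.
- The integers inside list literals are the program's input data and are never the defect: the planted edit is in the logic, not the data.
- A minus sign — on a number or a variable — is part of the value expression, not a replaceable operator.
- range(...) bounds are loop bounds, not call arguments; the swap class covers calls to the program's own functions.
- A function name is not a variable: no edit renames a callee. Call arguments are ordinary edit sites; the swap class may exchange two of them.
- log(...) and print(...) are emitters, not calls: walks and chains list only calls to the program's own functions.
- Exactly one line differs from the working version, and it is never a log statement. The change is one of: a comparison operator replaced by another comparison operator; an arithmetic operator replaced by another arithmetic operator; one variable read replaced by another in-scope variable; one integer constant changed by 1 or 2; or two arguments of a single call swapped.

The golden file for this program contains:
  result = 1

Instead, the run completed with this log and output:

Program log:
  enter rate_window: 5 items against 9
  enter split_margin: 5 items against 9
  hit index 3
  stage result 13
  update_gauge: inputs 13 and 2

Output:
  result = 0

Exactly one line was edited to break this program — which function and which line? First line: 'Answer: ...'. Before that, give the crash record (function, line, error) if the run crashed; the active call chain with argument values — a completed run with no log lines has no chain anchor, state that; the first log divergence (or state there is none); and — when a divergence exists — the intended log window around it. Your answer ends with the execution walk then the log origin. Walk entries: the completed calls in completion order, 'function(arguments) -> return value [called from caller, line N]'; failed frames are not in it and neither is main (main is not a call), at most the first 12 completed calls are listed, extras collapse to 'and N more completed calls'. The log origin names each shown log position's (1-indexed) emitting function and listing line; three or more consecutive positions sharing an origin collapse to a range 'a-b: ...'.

Answer: the defect is in update_gauge at line 27.
Core observation: No log line changed; the fault shows up purely in the output.
Call chain: main -> update_gauge(13, 2) (called at line 35).
First divergence: there is none — every log position agrees.
Execution walk:
  split_margin([12, 7, 11, 9, 11], 9) -> 3  [called from rate_window, line 9]
  rate_window([12, 7, 11, 9, 11], 9) -> 27  [called from trim_outliers, line 20]
  scan_readings(27, 2) -> 13  [called from trim_outliers, line 22]
  trim_outliers([12, 7, 11, 9, 11], 9) -> 13  [called from main, line 33]
  update_gauge(13, 2) -> 0  [called from main, line 35]
Log origins:
  1: from rate_window, line 8
  2: from split_margin, line 2
  3: from rate_window, line 10
  4: from main, line 34
  5: from update_gauge, line 25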